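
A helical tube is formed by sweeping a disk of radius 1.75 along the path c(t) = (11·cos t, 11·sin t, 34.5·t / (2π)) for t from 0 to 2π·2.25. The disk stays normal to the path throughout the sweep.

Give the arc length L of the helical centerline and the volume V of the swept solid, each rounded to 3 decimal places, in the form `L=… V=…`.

2πR = 2π·11 = 69.115038
per-turn = √(69.115038² + 34.5²) = √(4776.8885 + 1190.25) = √5967.1385 = 77.247256
L = 2.25 × 77.247256 = 173.806326
V = π·1.75² × L = 9.621128 × 173.806326 = 1672.212819

L=173.806 V=1672.213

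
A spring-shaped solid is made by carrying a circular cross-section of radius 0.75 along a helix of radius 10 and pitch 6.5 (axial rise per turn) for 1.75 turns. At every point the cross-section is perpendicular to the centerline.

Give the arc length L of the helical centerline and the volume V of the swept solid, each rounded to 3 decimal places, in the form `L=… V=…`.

2πR = 2π·10 = 62.831853
per-turn = √(62.831853² + 6.5²) = √(3947.8418 + 42.25) = √3990.0918 = 63.167173
L = 1.75 × 63.167173 = 110.542553
V = π·0.75² × L = 1.767146 × 110.542553 = 195.344816

L=110.543 V=195.345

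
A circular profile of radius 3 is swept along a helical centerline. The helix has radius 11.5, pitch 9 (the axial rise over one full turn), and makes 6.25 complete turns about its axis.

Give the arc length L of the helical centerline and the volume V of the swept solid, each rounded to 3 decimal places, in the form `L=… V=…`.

2πR = 2π·11.5 = 72.256631
per-turn = √(72.256631² + 9²) = √(5221.0207 + 81) = √5302.0207 = 72.814976
L = 6.25 × 72.814976 = 455.093600
V = π·3² × L = 28.274334 × 455.093600 = 12867.468392

L=455.094 V=12867.468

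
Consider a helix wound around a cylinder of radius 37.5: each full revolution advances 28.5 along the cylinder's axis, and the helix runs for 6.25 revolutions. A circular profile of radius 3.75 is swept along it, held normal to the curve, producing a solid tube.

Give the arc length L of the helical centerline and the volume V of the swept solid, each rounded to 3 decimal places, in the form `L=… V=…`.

L=1483.355 V=65532.627

2πR = 2π·37.5 = 235.619449
per-turn = √(235.619449² + 28.5²) = √(55516.5248 + 812.25) = √56328.7748 = 237.336838
L = 6.25 × 237.336838 = 1483.355239
V = π·3.75² × L = 44.178647 × 1483.355239 = 65532.627004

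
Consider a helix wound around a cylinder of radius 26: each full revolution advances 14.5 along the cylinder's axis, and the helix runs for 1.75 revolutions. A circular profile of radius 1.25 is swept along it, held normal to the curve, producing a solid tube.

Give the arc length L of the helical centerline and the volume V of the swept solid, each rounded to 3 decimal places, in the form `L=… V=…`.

L=287.009 V=1408.851

2πR = 2π·26 = 163.362818
per-turn = √(163.362818² + 14.5²) = √(26687.4103 + 210.25) = √26897.6603 = 164.005062
L = 1.75 × 164.005062 = 287.008858
V = π·1.25² × L = 4.908739 × 287.008858 = 1408.851438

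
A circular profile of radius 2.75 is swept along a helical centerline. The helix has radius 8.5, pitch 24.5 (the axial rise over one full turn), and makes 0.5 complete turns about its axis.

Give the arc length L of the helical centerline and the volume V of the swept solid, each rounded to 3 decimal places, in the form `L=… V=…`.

2πR = 2π·8.5 = 53.407075
per-turn = √(53.407075² + 24.5²) = √(2852.3157 + 600.25) = √3452.5657 = 58.758537
L = 0.5 × 58.758537 = 29.379269
V = π·2.75² × L = 23.758294 × 29.379269 = 698.001312

L=29.379 V=698.001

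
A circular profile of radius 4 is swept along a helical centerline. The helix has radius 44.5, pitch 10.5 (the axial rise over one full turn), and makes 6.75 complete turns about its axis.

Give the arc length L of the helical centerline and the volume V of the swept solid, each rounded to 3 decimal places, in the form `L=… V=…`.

L=1888.642 V=94933.507

2πR = 2π·44.5 = 279.601746
per-turn = √(279.601746² + 10.5²) = √(78177.1365 + 110.25) = √78287.3865 = 279.798832
L = 6.75 × 279.798832 = 1888.642117
V = π·4² × L = 50.265482 × 1888.642117 = 94933.507194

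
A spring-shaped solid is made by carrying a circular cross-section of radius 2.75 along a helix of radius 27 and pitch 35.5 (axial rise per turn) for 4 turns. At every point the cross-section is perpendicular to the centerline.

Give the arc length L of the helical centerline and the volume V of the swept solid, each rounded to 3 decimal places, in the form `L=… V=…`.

L=693.282 V=16471.204

2πR = 2π·27 = 169.646003
per-turn = √(169.646003² + 35.5²) = √(28779.7664 + 1260.25) = √30040.0164 = 173.320560
L = 4 × 173.320560 = 693.282239
V = π·2.75² × L = 23.758294 × 693.282239 = 16471.203567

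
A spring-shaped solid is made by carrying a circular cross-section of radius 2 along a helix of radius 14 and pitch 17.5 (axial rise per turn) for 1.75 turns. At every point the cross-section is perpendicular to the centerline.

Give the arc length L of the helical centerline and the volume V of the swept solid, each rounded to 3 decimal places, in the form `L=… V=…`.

L=156.955 V=1972.352

2πR = 2π·14 = 87.964594
per-turn = √(87.964594² + 17.5²) = √(7737.7699 + 306.25) = √8044.0199 = 89.688460
L = 1.75 × 89.688460 = 156.954805
V = π·2² × L = 12.566371 × 156.954805 = 1972.352249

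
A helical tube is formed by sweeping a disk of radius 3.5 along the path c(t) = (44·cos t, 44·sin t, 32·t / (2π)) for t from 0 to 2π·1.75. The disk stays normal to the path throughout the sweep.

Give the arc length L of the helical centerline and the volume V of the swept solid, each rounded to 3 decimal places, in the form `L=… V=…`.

2πR = 2π·44 = 276.460154
per-turn = √(276.460154² + 32²) = √(76430.2165 + 1024) = √77454.2165 = 278.305976
L = 1.75 × 278.305976 = 487.035459
V = π·3.5² × L = 38.484510 × 487.035459 = 18743.320982

L=487.035 V=18743.321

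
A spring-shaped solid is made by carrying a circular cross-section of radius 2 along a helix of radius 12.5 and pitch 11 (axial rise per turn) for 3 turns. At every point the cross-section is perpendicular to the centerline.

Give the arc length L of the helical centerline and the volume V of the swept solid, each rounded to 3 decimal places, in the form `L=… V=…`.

L=237.919 V=2989.780

2πR = 2π·12.5 = 78.539816
per-turn = √(78.539816² + 11²) = √(6168.5028 + 121) = √6289.5028 = 79.306385
L = 3 × 79.306385 = 237.919156
V = π·2² × L = 12.566371 × 237.919156 = 2989.780290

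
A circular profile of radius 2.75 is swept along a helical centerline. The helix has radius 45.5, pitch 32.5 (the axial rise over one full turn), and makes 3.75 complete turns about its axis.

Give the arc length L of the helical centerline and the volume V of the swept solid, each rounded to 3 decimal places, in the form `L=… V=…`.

2πR = 2π·45.5 = 285.884931
per-turn = √(285.884931² + 32.5²) = √(81730.1940 + 1056.25) = √82786.4440 = 287.726335
L = 3.75 × 287.726335 = 1078.973758
V = π·2.75² × L = 23.758294 × 1078.973758 = 25634.576227

L=1078.974 V=25634.576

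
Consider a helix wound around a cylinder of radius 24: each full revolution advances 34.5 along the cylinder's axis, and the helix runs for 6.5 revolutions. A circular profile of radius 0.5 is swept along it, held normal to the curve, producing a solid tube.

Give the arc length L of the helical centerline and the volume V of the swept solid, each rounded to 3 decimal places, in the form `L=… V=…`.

L=1005.502 V=789.720

2πR = 2π·24 = 150.796447
per-turn = √(150.796447² + 34.5²) = √(22739.5685 + 1190.25) = √23929.8185 = 154.692658
L = 6.5 × 154.692658 = 1005.502279
V = π·0.5² × L = 0.785398 × 1005.502279 = 789.719643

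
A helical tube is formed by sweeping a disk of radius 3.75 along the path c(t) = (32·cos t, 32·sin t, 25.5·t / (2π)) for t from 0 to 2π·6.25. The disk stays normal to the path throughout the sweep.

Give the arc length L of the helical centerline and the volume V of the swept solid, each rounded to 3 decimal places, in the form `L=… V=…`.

L=1266.703 V=55961.235

2πR = 2π·32 = 201.061930
per-turn = √(201.061930² + 25.5²) = √(40425.8996 + 650.25) = √41076.1496 = 202.672518
L = 6.25 × 202.672518 = 1266.703239
V = π·3.75² × L = 44.178647 × 1266.703239 = 55961.234843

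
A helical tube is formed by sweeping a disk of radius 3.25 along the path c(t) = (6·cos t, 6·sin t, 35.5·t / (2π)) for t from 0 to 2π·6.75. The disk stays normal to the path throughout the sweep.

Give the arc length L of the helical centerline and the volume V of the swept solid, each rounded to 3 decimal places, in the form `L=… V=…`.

2πR = 2π·6 = 37.699112
per-turn = √(37.699112² + 35.5²) = √(1421.2230 + 1260.25) = √2681.4730 = 51.782942
L = 6.75 × 51.782942 = 349.534855
V = π·3.25² × L = 33.183072 × 349.534855 = 11598.640412

L=349.535 V=11598.640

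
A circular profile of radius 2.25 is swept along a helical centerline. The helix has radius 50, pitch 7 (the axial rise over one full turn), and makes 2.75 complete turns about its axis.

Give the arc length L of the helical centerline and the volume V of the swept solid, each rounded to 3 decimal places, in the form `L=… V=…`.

L=864.152 V=13743.750

2πR = 2π·50 = 314.159265
per-turn = √(314.159265² + 7²) = √(98696.0440 + 49) = √98745.0440 = 314.237242
L = 2.75 × 314.237242 = 864.152414
V = π·2.25² × L = 15.904313 × 864.152414 = 13743.750313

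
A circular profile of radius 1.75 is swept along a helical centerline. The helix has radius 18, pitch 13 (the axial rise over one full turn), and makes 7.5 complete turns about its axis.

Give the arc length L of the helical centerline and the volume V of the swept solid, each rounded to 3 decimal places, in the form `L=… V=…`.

L=853.815 V=8214.665

2πR = 2π·18 = 113.097336
per-turn = √(113.097336² + 13²) = √(12791.0073 + 169) = √12960.0073 = 113.842028
L = 7.5 × 113.842028 = 853.815209
V = π·1.75² × L = 9.621128 × 853.815209 = 8214.664987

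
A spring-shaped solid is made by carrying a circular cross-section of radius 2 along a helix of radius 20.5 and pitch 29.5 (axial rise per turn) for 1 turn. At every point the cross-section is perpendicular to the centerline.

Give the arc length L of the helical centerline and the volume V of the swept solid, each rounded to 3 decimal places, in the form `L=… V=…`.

2πR = 2π·20.5 = 128.805299
per-turn = √(128.805299² + 29.5²) = √(16590.8050 + 870.25) = √17461.0550 = 132.140285
L = 1 × 132.140285 = 132.140285
V = π·2² × L = 12.566371 × 132.140285 = 1660.523798

L=132.140 V=1660.524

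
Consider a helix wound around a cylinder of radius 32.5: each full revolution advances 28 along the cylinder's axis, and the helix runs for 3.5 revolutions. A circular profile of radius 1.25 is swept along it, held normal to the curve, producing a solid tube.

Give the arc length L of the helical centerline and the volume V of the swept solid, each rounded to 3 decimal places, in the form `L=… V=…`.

2πR = 2π·32.5 = 204.203522
per-turn = √(204.203522² + 28²) = √(41699.0786 + 784) = √42483.0786 = 206.114237
L = 3.5 × 206.114237 = 721.399829
V = π·1.25² × L = 4.908739 × 721.399829 = 3541.163128

L=721.400 V=3541.163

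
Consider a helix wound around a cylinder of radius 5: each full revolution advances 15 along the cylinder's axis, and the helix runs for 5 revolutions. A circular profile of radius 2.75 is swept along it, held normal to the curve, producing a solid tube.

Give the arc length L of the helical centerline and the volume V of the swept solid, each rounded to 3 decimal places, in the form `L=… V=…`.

L=174.066 V=4135.514

2πR = 2π·5 = 31.415927
per-turn = √(31.415927² + 15²) = √(986.9604 + 225) = √1211.9604 = 34.813222
L = 5 × 34.813222 = 174.066111
V = π·2.75² × L = 23.758294 × 174.066111 = 4135.513918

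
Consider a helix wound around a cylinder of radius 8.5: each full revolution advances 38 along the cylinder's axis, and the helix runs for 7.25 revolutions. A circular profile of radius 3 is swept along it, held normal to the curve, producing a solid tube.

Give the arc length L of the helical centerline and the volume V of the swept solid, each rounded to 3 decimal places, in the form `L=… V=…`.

L=475.211 V=13436.263

2πR = 2π·8.5 = 53.407075
per-turn = √(53.407075² + 38²) = √(2852.3157 + 1444) = √4296.3157 = 65.546286
L = 7.25 × 65.546286 = 475.210577
V = π·3² × L = 28.274334 × 475.210577 = 13436.262519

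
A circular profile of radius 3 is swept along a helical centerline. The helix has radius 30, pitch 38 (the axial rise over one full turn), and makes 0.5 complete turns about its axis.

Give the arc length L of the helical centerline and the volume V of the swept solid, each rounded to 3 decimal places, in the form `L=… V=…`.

2πR = 2π·30 = 188.495559
per-turn = √(188.495559² + 38²) = √(35530.5758 + 1444) = √36974.5758 = 192.287742
L = 0.5 × 192.287742 = 96.143871
V = π·3² × L = 28.274334 × 96.143871 = 2718.403914

L=96.144 V=2718.404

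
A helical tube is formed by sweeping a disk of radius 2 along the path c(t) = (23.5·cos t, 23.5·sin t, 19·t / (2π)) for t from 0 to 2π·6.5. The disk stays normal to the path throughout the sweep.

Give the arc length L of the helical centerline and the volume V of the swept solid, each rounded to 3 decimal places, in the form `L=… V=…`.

2πR = 2π·23.5 = 147.654855
per-turn = √(147.654855² + 19²) = √(21801.9561 + 361) = √22162.9561 = 148.872281
L = 6.5 × 148.872281 = 967.669828
V = π·2² × L = 12.566371 × 967.669828 = 12160.097692

L=967.670 V=12160.098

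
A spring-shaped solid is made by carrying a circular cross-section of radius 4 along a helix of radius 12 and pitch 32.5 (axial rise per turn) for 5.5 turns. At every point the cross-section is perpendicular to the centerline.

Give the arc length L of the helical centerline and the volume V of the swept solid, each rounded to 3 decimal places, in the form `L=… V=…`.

L=451.575 V=22698.611

2πR = 2π·12 = 75.398224
per-turn = √(75.398224² + 32.5²) = √(5684.8921 + 1056.25) = √6741.1421 = 82.104459
L = 5.5 × 82.104459 = 451.574523
V = π·4² × L = 50.265482 × 451.574523 = 22698.611251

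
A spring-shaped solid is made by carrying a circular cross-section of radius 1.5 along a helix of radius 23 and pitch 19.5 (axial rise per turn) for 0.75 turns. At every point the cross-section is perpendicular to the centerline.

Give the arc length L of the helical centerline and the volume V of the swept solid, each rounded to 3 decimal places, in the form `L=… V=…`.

L=109.367 V=773.071

2πR = 2π·23 = 144.513262
per-turn = √(144.513262² + 19.5²) = √(20884.0829 + 380.25) = √21264.3329 = 145.822951
L = 0.75 × 145.822951 = 109.367213
V = π·1.5² × L = 7.068583 × 109.367213 = 773.071274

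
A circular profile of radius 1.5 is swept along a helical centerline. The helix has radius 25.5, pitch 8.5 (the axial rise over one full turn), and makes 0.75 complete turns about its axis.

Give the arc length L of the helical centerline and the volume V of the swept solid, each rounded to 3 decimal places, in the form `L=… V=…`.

2πR = 2π·25.5 = 160.221225
per-turn = √(160.221225² + 8.5²) = √(25670.8410 + 72.25) = √25743.0910 = 160.446536
L = 0.75 × 160.446536 = 120.334902
V = π·1.5² × L = 7.068583 × 120.334902 = 850.597301

L=120.335 V=850.597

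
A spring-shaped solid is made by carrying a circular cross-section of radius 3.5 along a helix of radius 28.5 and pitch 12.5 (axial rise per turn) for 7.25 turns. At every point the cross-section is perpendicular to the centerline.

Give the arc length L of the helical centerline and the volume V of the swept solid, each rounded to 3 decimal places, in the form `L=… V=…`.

L=1301.422 V=50084.601

2πR = 2π·28.5 = 179.070781
per-turn = √(179.070781² + 12.5²) = √(32066.3447 + 156.25) = √32222.5947 = 179.506531
L = 7.25 × 179.506531 = 1301.422350
V = π·3.5² × L = 38.484510 × 1301.422350 = 50084.601463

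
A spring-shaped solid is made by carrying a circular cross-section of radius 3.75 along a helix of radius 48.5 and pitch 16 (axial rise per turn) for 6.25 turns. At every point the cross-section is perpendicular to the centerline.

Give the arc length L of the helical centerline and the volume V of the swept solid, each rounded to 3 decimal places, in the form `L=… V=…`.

2πR = 2π·48.5 = 304.734487
per-turn = √(304.734487² + 16²) = √(92863.1078 + 256) = √93119.1078 = 305.154236
L = 6.25 × 305.154236 = 1907.213976
V = π·3.75² × L = 44.178647 × 1907.213976 = 84258.132394

L=1907.214 V=84258.132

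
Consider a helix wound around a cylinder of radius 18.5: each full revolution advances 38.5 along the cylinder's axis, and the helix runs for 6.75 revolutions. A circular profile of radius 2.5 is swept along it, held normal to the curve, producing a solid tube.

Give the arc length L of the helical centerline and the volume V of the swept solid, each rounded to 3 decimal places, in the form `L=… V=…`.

2πR = 2π·18.5 = 116.238928
per-turn = √(116.238928² + 38.5²) = √(13511.4884 + 1482.25) = √14993.7384 = 122.448922
L = 6.75 × 122.448922 = 826.530221
V = π·2.5² × L = 19.634954 × 826.530221 = 16228.882948

L=826.530 V=16228.883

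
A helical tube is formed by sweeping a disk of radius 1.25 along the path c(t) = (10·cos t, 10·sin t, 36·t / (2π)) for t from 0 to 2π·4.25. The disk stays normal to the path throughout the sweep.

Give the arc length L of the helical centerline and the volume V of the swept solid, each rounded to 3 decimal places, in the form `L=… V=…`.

2πR = 2π·10 = 62.831853
per-turn = √(62.831853² + 36²) = √(3947.8418 + 1296) = √5243.8418 = 72.414375
L = 4.25 × 72.414375 = 307.761095
V = π·1.25² × L = 4.908739 × 307.761095 = 1510.718744

L=307.761 V=1510.719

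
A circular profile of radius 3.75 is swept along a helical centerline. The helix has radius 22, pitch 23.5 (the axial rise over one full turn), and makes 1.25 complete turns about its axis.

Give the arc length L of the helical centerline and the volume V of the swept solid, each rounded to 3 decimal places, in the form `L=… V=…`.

2πR = 2π·22 = 138.230077
per-turn = √(138.230077² + 23.5²) = √(19107.5541 + 552.25) = √19659.8041 = 140.213423
L = 1.25 × 140.213423 = 175.266779
V = π·3.75² × L = 44.178647 × 175.266779 = 7743.049121

L=175.267 V=7743.049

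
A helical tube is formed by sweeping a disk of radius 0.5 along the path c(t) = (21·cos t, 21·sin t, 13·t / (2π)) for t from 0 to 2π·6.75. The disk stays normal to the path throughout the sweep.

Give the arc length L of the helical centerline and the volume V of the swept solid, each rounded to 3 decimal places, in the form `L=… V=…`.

2πR = 2π·21 = 131.946891
per-turn = √(131.946891² + 13²) = √(17409.9822 + 169) = √17578.9822 = 132.585754
L = 6.75 × 132.585754 = 894.953839
V = π·0.5² × L = 0.785398 × 894.953839 = 702.895102

L=894.954 V=702.895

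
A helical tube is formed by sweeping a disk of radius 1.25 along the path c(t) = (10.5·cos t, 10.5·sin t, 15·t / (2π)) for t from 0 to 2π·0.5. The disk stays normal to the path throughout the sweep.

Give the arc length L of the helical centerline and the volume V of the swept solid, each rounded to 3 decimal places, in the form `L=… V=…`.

L=33.829 V=166.056

2πR = 2π·10.5 = 65.973446
per-turn = √(65.973446² + 15²) = √(4352.4955 + 225) = √4577.4955 = 67.657191
L = 0.5 × 67.657191 = 33.828596
V = π·1.25² × L = 4.908739 × 33.828596 = 166.055731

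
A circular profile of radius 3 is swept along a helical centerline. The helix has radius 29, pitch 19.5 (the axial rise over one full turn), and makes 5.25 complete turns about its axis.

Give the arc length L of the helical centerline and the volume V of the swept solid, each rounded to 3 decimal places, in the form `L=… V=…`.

L=962.077 V=27202.096

2πR = 2π·29 = 182.212374
per-turn = √(182.212374² + 19.5²) = √(33201.3492 + 380.25) = √33581.5992 = 183.252829
L = 5.25 × 183.252829 = 962.077350
V = π·3² × L = 28.274334 × 962.077350 = 27202.096225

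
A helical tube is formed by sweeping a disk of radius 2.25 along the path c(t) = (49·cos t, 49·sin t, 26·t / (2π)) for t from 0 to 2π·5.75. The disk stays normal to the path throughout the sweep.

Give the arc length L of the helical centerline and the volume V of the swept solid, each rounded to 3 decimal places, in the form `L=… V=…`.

2πR = 2π·49 = 307.876080
per-turn = √(307.876080² + 26²) = √(94787.6807 + 676) = √95463.6807 = 308.971974
L = 5.75 × 308.971974 = 1776.588850
V = π·2.25² × L = 15.904313 × 1776.588850 = 28255.424804

L=1776.589 V=28255.425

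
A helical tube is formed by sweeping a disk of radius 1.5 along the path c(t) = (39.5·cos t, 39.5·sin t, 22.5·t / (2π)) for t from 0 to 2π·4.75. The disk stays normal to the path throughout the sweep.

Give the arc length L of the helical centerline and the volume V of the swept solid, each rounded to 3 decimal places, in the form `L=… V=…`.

2πR = 2π·39.5 = 248.185820
per-turn = √(248.185820² + 22.5²) = √(61596.2011 + 506.25) = √62102.4511 = 249.203634
L = 4.75 × 249.203634 = 1183.717260
V = π·1.5² × L = 7.068583 × 1183.717260 = 8367.204260

L=1183.717 V=8367.204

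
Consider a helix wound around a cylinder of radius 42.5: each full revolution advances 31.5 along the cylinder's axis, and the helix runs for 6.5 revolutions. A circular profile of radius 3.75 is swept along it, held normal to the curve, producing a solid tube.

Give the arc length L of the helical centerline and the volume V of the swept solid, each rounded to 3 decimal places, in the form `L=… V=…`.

2πR = 2π·42.5 = 267.035376
per-turn = √(267.035376² + 31.5²) = √(71307.8918 + 992.25) = √72300.1418 = 268.886857
L = 6.5 × 268.886857 = 1747.764570
V = π·3.75² × L = 44.178647 × 1747.764570 = 77213.873422

L=1747.765 V=77213.873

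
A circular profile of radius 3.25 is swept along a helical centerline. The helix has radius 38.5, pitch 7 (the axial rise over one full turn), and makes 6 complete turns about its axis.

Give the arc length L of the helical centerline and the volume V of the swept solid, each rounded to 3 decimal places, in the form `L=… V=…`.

L=1452.023 V=48182.596

2πR = 2π·38.5 = 241.902634
per-turn = √(241.902634² + 7²) = √(58516.8845 + 49) = √58565.8845 = 242.003894
L = 6 × 242.003894 = 1452.023361
V = π·3.25² × L = 33.183072 × 1452.023361 = 48182.596330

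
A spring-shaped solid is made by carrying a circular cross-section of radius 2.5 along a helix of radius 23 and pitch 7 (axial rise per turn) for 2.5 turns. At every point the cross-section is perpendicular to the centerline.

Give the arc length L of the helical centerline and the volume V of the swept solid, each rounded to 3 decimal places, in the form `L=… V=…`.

2πR = 2π·23 = 144.513262
per-turn = √(144.513262² + 7²) = √(20884.0829 + 49) = √20933.0829 = 144.682697
L = 2.5 × 144.682697 = 361.706743
V = π·2.5² × L = 19.634954 × 361.706743 = 7102.095298

L=361.707 V=7102.095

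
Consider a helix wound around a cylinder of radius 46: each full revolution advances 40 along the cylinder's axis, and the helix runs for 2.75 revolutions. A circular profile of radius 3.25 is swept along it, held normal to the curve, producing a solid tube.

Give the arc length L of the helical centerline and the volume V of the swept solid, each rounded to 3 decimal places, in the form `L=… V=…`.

2πR = 2π·46 = 289.026524
per-turn = √(289.026524² + 40²) = √(83536.3317 + 1600) = √85136.3317 = 291.781308
L = 2.75 × 291.781308 = 802.398597
V = π·3.25² × L = 33.183072 × 802.398597 = 26626.050733

L=802.399 V=26626.051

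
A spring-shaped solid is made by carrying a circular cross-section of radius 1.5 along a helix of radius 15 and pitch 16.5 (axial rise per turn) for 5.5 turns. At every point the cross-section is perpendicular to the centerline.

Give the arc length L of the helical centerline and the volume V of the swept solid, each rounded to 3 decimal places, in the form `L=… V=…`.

L=526.247 V=3719.818

2πR = 2π·15 = 94.247780
per-turn = √(94.247780² + 16.5²) = √(8882.6440 + 272.25) = √9154.8940 = 95.681210
L = 5.5 × 95.681210 = 526.246655
V = π·1.5² × L = 7.068583 × 526.246655 = 3719.818410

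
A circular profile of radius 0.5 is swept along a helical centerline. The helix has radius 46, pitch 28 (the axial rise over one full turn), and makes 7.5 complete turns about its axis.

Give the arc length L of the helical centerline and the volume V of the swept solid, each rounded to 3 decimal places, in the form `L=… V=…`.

2πR = 2π·46 = 289.026524
per-turn = √(289.026524² + 28²) = √(83536.3317 + 784) = √84320.3317 = 290.379634
L = 7.5 × 290.379634 = 2177.847253
V = π·0.5² × L = 0.785398 × 2177.847253 = 1710.477232

L=2177.847 V=1710.477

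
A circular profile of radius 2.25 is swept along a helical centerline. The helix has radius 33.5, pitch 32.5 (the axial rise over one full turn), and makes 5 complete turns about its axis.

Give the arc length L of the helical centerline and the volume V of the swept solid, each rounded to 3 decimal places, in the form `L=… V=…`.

L=1064.905 V=16936.582

2πR = 2π·33.5 = 210.486708
per-turn = √(210.486708² + 32.5²) = √(44304.6542 + 1056.25) = √45360.9042 = 212.980995
L = 5 × 212.980995 = 1064.904974
V = π·2.25² × L = 15.904313 × 1064.904974 = 16936.581820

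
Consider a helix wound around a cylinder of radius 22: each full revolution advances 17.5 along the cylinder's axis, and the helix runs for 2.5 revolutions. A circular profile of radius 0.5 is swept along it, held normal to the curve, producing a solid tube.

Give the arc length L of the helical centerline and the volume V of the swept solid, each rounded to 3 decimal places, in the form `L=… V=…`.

L=348.334 V=273.581

2πR = 2π·22 = 138.230077
per-turn = √(138.230077² + 17.5²) = √(19107.5541 + 306.25) = √19413.8041 = 139.333428
L = 2.5 × 139.333428 = 348.333570
V = π·0.5² × L = 0.785398 × 348.333570 = 273.580546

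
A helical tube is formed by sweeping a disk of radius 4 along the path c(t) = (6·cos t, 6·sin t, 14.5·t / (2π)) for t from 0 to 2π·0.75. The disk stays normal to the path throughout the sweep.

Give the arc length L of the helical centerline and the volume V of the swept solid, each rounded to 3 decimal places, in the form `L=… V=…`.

2πR = 2π·6 = 37.699112
per-turn = √(37.699112² + 14.5²) = √(1421.2230 + 210.25) = √1631.4730 = 40.391497
L = 0.75 × 40.391497 = 30.293623
V = π·4² × L = 50.265482 × 30.293623 = 1522.723565

L=30.294 V=1522.724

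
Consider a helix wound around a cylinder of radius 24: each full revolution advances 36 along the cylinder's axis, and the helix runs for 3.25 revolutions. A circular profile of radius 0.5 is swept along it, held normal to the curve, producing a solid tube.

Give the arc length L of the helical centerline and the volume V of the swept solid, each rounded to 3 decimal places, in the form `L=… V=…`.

L=503.861 V=395.731

2πR = 2π·24 = 150.796447
per-turn = √(150.796447² + 36²) = √(22739.5685 + 1296) = √24035.5685 = 155.034088
L = 3.25 × 155.034088 = 503.860787
V = π·0.5² × L = 0.785398 × 503.860787 = 395.731337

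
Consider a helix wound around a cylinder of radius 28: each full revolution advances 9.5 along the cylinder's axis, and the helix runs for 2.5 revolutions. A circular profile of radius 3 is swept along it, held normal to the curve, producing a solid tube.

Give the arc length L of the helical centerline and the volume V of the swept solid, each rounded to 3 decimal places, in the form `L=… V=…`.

L=440.464 V=12453.819

2πR = 2π·28 = 175.929189
per-turn = √(175.929189² + 9.5²) = √(30951.0794 + 90.25) = √31041.3294 = 176.185497
L = 2.5 × 176.185497 = 440.463743
V = π·3² × L = 28.274334 × 440.463743 = 12453.818928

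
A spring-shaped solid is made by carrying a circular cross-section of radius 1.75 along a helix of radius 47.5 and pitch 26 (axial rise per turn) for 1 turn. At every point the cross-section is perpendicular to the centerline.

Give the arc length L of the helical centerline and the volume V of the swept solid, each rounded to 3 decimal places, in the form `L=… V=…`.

L=299.582 V=2882.313

2πR = 2π·47.5 = 298.451302
per-turn = √(298.451302² + 26²) = √(89073.1797 + 676) = √89749.1797 = 299.581675
L = 1 × 299.581675 = 299.581675
V = π·1.75² × L = 9.621128 × 299.581675 = 2882.313488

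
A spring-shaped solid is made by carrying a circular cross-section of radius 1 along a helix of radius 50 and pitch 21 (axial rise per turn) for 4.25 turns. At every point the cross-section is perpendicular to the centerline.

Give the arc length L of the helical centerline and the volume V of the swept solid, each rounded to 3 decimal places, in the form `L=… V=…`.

L=1338.157 V=4203.943

2πR = 2π·50 = 314.159265
per-turn = √(314.159265² + 21²) = √(98696.0440 + 441) = √99137.0440 = 314.860356
L = 4.25 × 314.860356 = 1338.156515
V = π·1² × L = 3.141593 × 1338.156515 = 4203.942675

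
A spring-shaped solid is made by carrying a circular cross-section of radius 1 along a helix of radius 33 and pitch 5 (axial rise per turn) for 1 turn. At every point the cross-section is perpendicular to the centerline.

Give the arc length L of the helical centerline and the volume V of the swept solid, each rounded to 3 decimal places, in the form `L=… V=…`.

L=207.405 V=651.583

2πR = 2π·33 = 207.345115
per-turn = √(207.345115² + 5²) = √(42991.9968 + 25) = √43016.9968 = 207.405392
L = 1 × 207.405392 = 207.405392
V = π·1² × L = 3.141593 × 207.405392 = 651.583257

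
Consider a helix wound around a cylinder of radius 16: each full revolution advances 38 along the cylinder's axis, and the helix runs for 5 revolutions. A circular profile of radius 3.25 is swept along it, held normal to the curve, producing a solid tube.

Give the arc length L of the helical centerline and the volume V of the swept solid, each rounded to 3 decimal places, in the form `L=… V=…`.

L=537.366 V=17831.444

2πR = 2π·16 = 100.530965
per-turn = √(100.530965² + 38²) = √(10106.4749 + 1444) = √11550.4749 = 107.473136
L = 5 × 107.473136 = 537.365679
V = π·3.25² × L = 33.183072 × 537.365679 = 17831.444224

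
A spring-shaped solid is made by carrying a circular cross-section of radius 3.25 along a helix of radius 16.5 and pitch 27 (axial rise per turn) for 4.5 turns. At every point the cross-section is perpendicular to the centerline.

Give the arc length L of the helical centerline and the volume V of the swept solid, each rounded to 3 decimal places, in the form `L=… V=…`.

L=482.088 V=15997.175

2πR = 2π·16.5 = 103.672558
per-turn = √(103.672558² + 27²) = √(10747.9992 + 729) = √11476.9992 = 107.130757
L = 4.5 × 107.130757 = 482.088409
V = π·3.25² × L = 33.183072 × 482.088409 = 15997.174566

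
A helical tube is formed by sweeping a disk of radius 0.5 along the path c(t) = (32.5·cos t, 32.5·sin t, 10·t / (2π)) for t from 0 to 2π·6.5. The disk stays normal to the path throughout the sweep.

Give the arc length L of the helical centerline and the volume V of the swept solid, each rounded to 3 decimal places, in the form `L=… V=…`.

2πR = 2π·32.5 = 204.203522
per-turn = √(204.203522² + 10²) = √(41699.0786 + 100) = √41799.0786 = 204.448230
L = 6.5 × 204.448230 = 1328.913493
V = π·0.5² × L = 0.785398 × 1328.913493 = 1043.726216

L=1328.913 V=1043.726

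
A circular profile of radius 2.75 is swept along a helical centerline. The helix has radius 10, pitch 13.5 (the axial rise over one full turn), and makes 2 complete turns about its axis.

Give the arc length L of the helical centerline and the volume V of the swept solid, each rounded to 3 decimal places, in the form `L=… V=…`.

L=128.532 V=3053.691

2πR = 2π·10 = 62.831853
per-turn = √(62.831853² + 13.5²) = √(3947.8418 + 182.25) = √4130.0918 = 64.265790
L = 2 × 64.265790 = 128.531580
V = π·2.75² × L = 23.758294 × 128.531580 = 3053.691121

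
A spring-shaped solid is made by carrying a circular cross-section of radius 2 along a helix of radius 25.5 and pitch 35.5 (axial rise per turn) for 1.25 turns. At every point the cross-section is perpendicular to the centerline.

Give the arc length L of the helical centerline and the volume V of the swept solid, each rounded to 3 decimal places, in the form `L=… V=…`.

L=205.134 V=2577.786

2πR = 2π·25.5 = 160.221225
per-turn = √(160.221225² + 35.5²) = √(25670.8410 + 1260.25) = √26931.0910 = 164.106950
L = 1.25 × 164.106950 = 205.133688
V = π·2² × L = 12.566371 × 205.133688 = 2577.785943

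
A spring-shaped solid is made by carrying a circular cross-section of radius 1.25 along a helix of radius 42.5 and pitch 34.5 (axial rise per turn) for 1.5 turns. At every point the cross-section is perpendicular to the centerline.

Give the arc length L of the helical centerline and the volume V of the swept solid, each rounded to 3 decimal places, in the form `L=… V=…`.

L=403.882 V=1982.552

2πR = 2π·42.5 = 267.035376
per-turn = √(267.035376² + 34.5²) = √(71307.8918 + 1190.25) = √72498.1418 = 269.254790
L = 1.5 × 269.254790 = 403.882185
V = π·1.25² × L = 4.908739 × 403.882185 = 1982.552038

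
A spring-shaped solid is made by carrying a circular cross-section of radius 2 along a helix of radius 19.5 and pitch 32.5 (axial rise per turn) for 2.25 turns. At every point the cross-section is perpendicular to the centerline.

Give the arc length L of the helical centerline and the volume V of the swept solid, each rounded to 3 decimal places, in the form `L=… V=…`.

L=285.208 V=3584.035

2πR = 2π·19.5 = 122.522113
per-turn = √(122.522113² + 32.5²) = √(15011.6683 + 1056.25) = √16067.9183 = 126.759293
L = 2.25 × 126.759293 = 285.208409
V = π·2² × L = 12.566371 × 285.208409 = 3584.034565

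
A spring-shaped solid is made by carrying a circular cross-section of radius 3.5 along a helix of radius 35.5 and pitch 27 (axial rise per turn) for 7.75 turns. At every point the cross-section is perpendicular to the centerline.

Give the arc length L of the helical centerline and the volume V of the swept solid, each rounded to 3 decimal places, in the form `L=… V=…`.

2πR = 2π·35.5 = 223.053078
per-turn = √(223.053078² + 27²) = √(49752.6758 + 729) = √50481.6758 = 224.681276
L = 7.75 × 224.681276 = 1741.279889
V = π·3.5² × L = 38.484510 × 1741.279889 = 67012.303313

L=1741.280 V=67012.303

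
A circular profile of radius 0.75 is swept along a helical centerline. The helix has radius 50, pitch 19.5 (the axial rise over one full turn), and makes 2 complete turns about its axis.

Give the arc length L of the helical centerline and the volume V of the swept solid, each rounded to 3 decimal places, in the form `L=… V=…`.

2πR = 2π·50 = 314.159265
per-turn = √(314.159265² + 19.5²) = √(98696.0440 + 380.25) = √99076.2940 = 314.763870
L = 2 × 314.763870 = 629.527740
V = π·0.75² × L = 1.767146 × 629.527740 = 1112.467345

L=629.528 V=1112.467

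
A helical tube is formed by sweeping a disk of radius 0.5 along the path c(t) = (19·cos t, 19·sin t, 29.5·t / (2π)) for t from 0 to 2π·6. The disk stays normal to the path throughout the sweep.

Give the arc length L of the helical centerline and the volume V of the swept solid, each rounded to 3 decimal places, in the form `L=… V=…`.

2πR = 2π·19 = 119.380521
per-turn = √(119.380521² + 29.5²) = √(14251.7088 + 870.25) = √15121.9588 = 122.971374
L = 6 × 122.971374 = 737.828242
V = π·0.5² × L = 0.785398 × 737.828242 = 579.488946

L=737.828 V=579.489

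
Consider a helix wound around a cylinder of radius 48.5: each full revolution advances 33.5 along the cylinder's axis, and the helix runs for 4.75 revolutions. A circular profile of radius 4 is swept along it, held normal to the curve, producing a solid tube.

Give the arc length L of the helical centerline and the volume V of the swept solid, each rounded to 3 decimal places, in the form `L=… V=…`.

L=1456.209 V=73197.048

2πR = 2π·48.5 = 304.734487
per-turn = √(304.734487² + 33.5²) = √(92863.1078 + 1122.25) = √93985.3578 = 306.570315
L = 4.75 × 306.570315 = 1456.208994
V = π·4² × L = 50.265482 × 1456.208994 = 73197.047666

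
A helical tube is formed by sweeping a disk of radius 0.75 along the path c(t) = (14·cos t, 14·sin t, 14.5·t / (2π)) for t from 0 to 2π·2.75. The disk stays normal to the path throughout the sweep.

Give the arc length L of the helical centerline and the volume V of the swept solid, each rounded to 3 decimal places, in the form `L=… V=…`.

2πR = 2π·14 = 87.964594
per-turn = √(87.964594² + 14.5²) = √(7737.7699 + 210.25) = √7948.0199 = 89.151668
L = 2.75 × 89.151668 = 245.167086
V = π·0.75² × L = 1.767146 × 245.167086 = 433.246003

L=245.167 V=433.246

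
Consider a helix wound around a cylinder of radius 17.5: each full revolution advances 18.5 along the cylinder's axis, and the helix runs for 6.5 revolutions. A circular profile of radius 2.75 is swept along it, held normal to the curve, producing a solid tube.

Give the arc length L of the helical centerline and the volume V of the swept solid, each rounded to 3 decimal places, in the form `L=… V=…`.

L=724.758 V=17219.008

2πR = 2π·17.5 = 109.955743
per-turn = √(109.955743² + 18.5²) = √(12090.2654 + 342.25) = √12432.5154 = 111.501190
L = 6.5 × 111.501190 = 724.757736
V = π·2.75² × L = 23.758294 × 724.757736 = 17219.007682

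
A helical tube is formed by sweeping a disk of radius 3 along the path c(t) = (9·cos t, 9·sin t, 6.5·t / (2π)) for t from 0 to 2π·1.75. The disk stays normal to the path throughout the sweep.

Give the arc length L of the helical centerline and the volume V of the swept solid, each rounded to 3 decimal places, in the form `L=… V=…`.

L=99.612 V=2816.457

2πR = 2π·9 = 56.548668
per-turn = √(56.548668² + 6.5²) = √(3197.7518 + 42.25) = √3240.0018 = 56.921014
L = 1.75 × 56.921014 = 99.611774
V = π·3² × L = 28.274334 × 99.611774 = 2816.456567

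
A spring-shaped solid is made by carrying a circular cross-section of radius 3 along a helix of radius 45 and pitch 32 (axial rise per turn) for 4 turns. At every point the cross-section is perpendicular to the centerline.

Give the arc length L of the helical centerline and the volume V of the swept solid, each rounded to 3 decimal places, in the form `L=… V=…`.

L=1138.194 V=32181.667

2πR = 2π·45 = 282.743339
per-turn = √(282.743339² + 32²) = √(79943.7956 + 1024) = √80967.7956 = 284.548407
L = 4 × 284.548407 = 1138.193626
V = π·3² × L = 28.274334 × 1138.193626 = 32181.666606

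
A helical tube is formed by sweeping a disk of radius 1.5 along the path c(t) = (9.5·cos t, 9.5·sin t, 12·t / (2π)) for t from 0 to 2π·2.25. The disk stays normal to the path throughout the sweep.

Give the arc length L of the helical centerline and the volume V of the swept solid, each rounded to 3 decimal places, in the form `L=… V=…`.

2πR = 2π·9.5 = 59.690260
per-turn = √(59.690260² + 12²) = √(3562.9272 + 144) = √3706.9272 = 60.884540
L = 2.25 × 60.884540 = 136.990215
V = π·1.5² × L = 7.068583 × 136.990215 = 968.326766

L=136.990 V=968.327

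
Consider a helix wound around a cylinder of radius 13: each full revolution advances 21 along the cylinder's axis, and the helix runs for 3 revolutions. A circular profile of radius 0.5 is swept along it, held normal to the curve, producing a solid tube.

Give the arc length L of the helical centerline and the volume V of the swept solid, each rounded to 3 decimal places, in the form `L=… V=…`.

2πR = 2π·13 = 81.681409
per-turn = √(81.681409² + 21²) = √(6671.8526 + 441) = √7112.8526 = 84.337729
L = 3 × 84.337729 = 253.013188
V = π·0.5² × L = 0.785398 × 253.013188 = 198.716093

L=253.013 V=198.716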